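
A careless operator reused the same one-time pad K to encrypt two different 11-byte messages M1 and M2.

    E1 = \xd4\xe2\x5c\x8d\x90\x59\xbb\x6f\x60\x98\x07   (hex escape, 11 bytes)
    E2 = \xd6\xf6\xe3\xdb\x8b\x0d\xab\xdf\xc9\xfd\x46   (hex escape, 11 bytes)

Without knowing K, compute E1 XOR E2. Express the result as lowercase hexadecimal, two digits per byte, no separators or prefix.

E1 ⊕ E2 = (M1 ⊕ K) ⊕ (M2 ⊕ K) = M1 ⊕ M2 — the shared key cancels under XOR.
d4 xor d6 = 02
e2 xor f6 = 14
5c xor e3 = bf
8d xor db = 56
90 xor 8b = 1b
59 xor 0d = 54
bb xor ab = 10
6f xor df = b0
60 xor c9 = a9
98 xor fd = 65
07 xor 46 = 41

0214bf561b5410b0a96541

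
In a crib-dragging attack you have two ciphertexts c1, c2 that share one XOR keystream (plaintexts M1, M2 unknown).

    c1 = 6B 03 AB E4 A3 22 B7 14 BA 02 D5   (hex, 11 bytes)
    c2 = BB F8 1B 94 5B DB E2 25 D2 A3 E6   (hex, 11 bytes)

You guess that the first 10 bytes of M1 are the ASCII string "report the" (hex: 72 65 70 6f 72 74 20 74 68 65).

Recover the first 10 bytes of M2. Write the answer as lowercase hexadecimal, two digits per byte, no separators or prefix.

a29ec01f8a8d754500c4

First, c1 ⊕ c2 = (M1 ⊕ K) ⊕ (M2 ⊕ K) = M1 ⊕ M2, so the key drops out. Then M2 = (M1 ⊕ M2) ⊕ M1 over the first 10 bytes.
byte 0: (6b XOR bb) XOR 72 = d0 XOR 72 = a2
byte 1: (03 XOR f8) XOR 65 = fb XOR 65 = 9e
byte 2: (ab XOR 1b) XOR 70 = b0 XOR 70 = c0
byte 3: (e4 XOR 94) XOR 6f = 70 XOR 6f = 1f
byte 4: (a3 XOR 5b) XOR 72 = f8 XOR 72 = 8a
byte 5: (22 XOR db) XOR 74 = f9 XOR 74 = 8d
byte 6: (b7 XOR e2) XOR 20 = 55 XOR 20 = 75
byte 7: (14 XOR 25) XOR 74 = 31 XOR 74 = 45
byte 8: (ba XOR d2) XOR 68 = 68 XOR 68 = 00
byte 9: (02 XOR a3) XOR 65 = a1 XOR 65 = c4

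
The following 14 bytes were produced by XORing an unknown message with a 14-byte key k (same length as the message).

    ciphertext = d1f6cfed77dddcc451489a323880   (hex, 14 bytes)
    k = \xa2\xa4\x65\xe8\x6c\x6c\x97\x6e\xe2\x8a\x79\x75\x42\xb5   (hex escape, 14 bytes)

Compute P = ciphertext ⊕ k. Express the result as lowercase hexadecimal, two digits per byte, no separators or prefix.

7352aa051bb14baab3c2e3477a35

byte 0: d1 xor a2 = 73
byte 1: f6 xor a4 = 52
byte 2: cf xor 65 = aa
byte 3: ed xor e8 = 05
byte 4: 77 xor 6c = 1b
byte 5: dd xor 6c = b1
byte 6: dc xor 97 = 4b
byte 7: c4 xor 6e = aa
byte 8: 51 xor e2 = b3
byte 9: 48 xor 8a = c2
byte 10: 9a xor 79 = e3
byte 11: 32 xor 75 = 47
byte 12: 38 xor 42 = 7a
byte 13: 80 xor b5 = 35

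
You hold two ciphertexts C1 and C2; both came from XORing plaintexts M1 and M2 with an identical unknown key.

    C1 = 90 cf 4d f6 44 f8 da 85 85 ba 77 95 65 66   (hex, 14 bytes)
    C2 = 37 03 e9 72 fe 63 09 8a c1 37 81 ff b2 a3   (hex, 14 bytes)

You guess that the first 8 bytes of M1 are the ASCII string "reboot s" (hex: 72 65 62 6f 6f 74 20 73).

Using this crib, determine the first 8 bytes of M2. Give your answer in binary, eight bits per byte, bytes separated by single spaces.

11010101 10101001 11000110 11101011 11010101 11101111 11110011 01111100

First, C1 ⊕ C2 = (M1 ⊕ K) ⊕ (M2 ⊕ K) = M1 ⊕ M2, so the key drops out. Then M2 = (M1 ⊕ M2) ⊕ M1 over the first 8 bytes.
byte 0: (90 ^ 37) ^ 72 = a7 ^ 72 = d5
byte 1: (cf ^ 03) ^ 65 = cc ^ 65 = a9
byte 2: (4d ^ e9) ^ 62 = a4 ^ 62 = c6
byte 3: (f6 ^ 72) ^ 6f = 84 ^ 6f = eb
byte 4: (44 ^ fe) ^ 6f = ba ^ 6f = d5
byte 5: (f8 ^ 63) ^ 74 = 9b ^ 74 = ef
byte 6: (da ^ 09) ^ 20 = d3 ^ 20 = f3
byte 7: (85 ^ 8a) ^ 73 = 0f ^ 73 = 7c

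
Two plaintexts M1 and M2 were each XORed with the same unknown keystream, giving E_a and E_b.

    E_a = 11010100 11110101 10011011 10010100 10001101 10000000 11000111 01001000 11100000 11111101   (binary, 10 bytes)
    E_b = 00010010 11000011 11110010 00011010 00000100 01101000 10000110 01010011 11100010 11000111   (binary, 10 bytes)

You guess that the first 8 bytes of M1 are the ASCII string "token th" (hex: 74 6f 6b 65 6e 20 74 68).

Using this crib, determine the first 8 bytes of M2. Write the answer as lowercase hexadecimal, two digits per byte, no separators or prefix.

b25902ebe7c83573

First, E_a ⊕ E_b = (M1 ⊕ K) ⊕ (M2 ⊕ K) = M1 ⊕ M2, so the key drops out. Then M2 = (M1 ⊕ M2) ⊕ M1 over the first 8 bytes.
byte 0: (d4 XOR 12) XOR 74 = c6 XOR 74 = b2
byte 1: (f5 XOR c3) XOR 6f = 36 XOR 6f = 59
byte 2: (9b XOR f2) XOR 6b = 69 XOR 6b = 02
byte 3: (94 XOR 1a) XOR 65 = 8e XOR 65 = eb
byte 4: (8d XOR 04) XOR 6e = 89 XOR 6e = e7
byte 5: (80 XOR 68) XOR 20 = e8 XOR 20 = c8
byte 6: (c7 XOR 86) XOR 74 = 41 XOR 74 = 35
byte 7: (48 XOR 53) XOR 68 = 1b XOR 68 = 73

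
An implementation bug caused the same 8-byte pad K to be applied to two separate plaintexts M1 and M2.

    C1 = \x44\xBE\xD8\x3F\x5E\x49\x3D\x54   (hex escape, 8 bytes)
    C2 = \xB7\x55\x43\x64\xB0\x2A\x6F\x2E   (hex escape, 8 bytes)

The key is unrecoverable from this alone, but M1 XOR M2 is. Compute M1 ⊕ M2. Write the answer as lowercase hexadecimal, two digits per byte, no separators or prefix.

f3eb9b5bee63527a

C1 ⊕ C2 = (M1 ⊕ K) ⊕ (M2 ⊕ K) = M1 ⊕ M2 — the shared key cancels under XOR.
44 ⊕ b7 = f3
be ⊕ 55 = eb
d8 ⊕ 43 = 9b
3f ⊕ 64 = 5b
5e ⊕ b0 = ee
49 ⊕ 2a = 63
3d ⊕ 6f = 52
54 ⊕ 2e = 7a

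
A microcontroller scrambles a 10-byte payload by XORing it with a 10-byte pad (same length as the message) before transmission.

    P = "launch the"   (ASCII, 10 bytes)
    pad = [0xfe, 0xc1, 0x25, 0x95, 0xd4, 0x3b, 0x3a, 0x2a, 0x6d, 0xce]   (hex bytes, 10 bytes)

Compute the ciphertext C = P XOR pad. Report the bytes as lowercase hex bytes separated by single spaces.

92 a0 50 fb b7 53 1a 5e 05 ab

XOR is its own inverse, so applying the key byte-wise gives the result directly.
6c XOR fe = 92
61 XOR c1 = a0
75 XOR 25 = 50
6e XOR 95 = fb
63 XOR d4 = b7
68 XOR 3b = 53
20 XOR 3a = 1a
74 XOR 2a = 5e
68 XOR 6d = 05
65 XOR ce = ab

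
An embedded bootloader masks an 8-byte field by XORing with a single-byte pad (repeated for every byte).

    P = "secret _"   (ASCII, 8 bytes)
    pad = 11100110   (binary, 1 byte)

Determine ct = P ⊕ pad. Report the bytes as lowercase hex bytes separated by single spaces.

The 1-byte key repeats, so the effective keystream is e6 e6 e6 e6 e6 e6 e6 e6.
byte 0: 73 XOR e6 = 95
byte 1: 65 XOR e6 = 83
byte 2: 63 XOR e6 = 85
byte 3: 72 XOR e6 = 94
byte 4: 65 XOR e6 = 83
byte 5: 74 XOR e6 = 92
byte 6: 20 XOR e6 = c6
byte 7: 5f XOR e6 = b9

95 83 85 94 83 92 c6 b9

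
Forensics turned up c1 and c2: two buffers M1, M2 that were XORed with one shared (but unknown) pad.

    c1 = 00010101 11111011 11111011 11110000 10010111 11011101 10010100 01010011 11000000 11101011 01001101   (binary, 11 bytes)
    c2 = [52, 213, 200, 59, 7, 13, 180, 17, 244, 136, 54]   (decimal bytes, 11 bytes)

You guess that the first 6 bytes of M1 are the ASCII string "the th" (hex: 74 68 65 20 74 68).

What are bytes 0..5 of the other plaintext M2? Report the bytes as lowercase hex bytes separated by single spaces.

55 46 56 eb e4 b8

First, c1 ⊕ c2 = (M1 ⊕ K) ⊕ (M2 ⊕ K) = M1 ⊕ M2, so the key drops out. Then M2 = (M1 ⊕ M2) ⊕ M1 over the first 6 bytes.
byte 0: (15 xor 34) xor 74 = 21 xor 74 = 55
byte 1: (fb xor d5) xor 68 = 2e xor 68 = 46
byte 2: (fb xor c8) xor 65 = 33 xor 65 = 56
byte 3: (f0 xor 3b) xor 20 = cb xor 20 = eb
byte 4: (97 xor 07) xor 74 = 90 xor 74 = e4
byte 5: (dd xor 0d) xor 68 = d0 xor 68 = b8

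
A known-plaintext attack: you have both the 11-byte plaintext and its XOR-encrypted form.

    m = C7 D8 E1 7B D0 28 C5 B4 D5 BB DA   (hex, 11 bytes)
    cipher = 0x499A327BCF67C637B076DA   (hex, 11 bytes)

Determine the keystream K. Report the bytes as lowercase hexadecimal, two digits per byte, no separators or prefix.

Since cipher = m ⊕ K, XORing both sides with m gives K = m ⊕ cipher.
11000111 ⊕ 01001001 = 10001110
11011000 ⊕ 10011010 = 01000010
11100001 ⊕ 00110010 = 11010011
01111011 ⊕ 01111011 = 00000000
11010000 ⊕ 11001111 = 00011111
00101000 ⊕ 01100111 = 01001111
11000101 ⊕ 11000110 = 00000011
10110100 ⊕ 00110111 = 10000011
11010101 ⊕ 10110000 = 01100101
10111011 ⊕ 01110110 = 11001101
11011010 ⊕ 11011010 = 00000000

8e42d3001f4f038365cd00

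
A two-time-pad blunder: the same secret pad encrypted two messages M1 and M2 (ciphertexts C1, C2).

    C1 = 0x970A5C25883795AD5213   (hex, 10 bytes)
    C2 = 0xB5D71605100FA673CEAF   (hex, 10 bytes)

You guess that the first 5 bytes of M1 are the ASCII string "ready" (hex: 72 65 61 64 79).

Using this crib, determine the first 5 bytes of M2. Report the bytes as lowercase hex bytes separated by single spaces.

First, C1 ⊕ C2 = (M1 ⊕ K) ⊕ (M2 ⊕ K) = M1 ⊕ M2, so the key drops out. Then M2 = (M1 ⊕ M2) ⊕ M1 over the first 5 bytes.
byte 0: (97 xor b5) xor 72 = 22 xor 72 = 50
byte 1: (0a xor d7) xor 65 = dd xor 65 = b8
byte 2: (5c xor 16) xor 61 = 4a xor 61 = 2b
byte 3: (25 xor 05) xor 64 = 20 xor 64 = 44
byte 4: (88 xor 10) xor 79 = 98 xor 79 = e1

50 b8 2b 44 e1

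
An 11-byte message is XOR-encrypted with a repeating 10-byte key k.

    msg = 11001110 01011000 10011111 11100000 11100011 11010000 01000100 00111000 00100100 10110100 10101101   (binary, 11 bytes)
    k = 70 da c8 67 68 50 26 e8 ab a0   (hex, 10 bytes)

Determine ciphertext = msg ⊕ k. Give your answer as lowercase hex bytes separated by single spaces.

be 82 57 87 8b 80 62 d0 8f 14 dd

The 10-byte key repeats, so the effective keystream is 70 da c8 67 68 50 26 e8 ab a0 70.
byte 0: ce XOR 70 = be
byte 1: 58 XOR da = 82
byte 2: 9f XOR c8 = 57
byte 3: e0 XOR 67 = 87
byte 4: e3 XOR 68 = 8b
byte 5: d0 XOR 50 = 80
byte 6: 44 XOR 26 = 62
byte 7: 38 XOR e8 = d0
byte 8: 24 XOR ab = 8f
byte 9: b4 XOR a0 = 14
byte 10: ad XOR 70 = dd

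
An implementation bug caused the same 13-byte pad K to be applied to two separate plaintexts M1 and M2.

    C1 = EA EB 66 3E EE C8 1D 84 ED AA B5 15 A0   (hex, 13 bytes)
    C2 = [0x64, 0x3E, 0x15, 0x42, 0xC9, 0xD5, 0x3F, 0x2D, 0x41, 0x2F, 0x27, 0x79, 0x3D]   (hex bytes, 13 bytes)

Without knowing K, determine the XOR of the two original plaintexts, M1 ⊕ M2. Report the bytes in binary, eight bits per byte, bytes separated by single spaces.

C1 ⊕ C2 = (M1 ⊕ K) ⊕ (M2 ⊕ K) = M1 ⊕ M2 — the shared key cancels under XOR.
234 XOR 100 = 142
235 XOR  62 = 213
102 XOR  21 = 115
 62 XOR  66 = 124
238 XOR 201 =  39
200 XOR 213 =  29
 29 XOR  63 =  34
132 XOR  45 = 169
237 XOR  65 = 172
170 XOR  47 = 133
181 XOR  39 = 146
 21 XOR 121 = 108
160 XOR  61 = 157

10001110 11010101 01110011 01111100 00100111 00011101 00100010 10101001 10101100 10000101 10010010 01101100 10011101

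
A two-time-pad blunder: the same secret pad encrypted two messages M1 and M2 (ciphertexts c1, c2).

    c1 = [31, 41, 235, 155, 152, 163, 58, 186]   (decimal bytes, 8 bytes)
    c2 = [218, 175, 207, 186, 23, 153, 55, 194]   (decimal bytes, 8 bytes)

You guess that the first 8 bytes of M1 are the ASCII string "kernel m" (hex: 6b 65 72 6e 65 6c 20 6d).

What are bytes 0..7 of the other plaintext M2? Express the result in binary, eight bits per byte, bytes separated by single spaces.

First, c1 ⊕ c2 = (M1 ⊕ K) ⊕ (M2 ⊕ K) = M1 ⊕ M2, so the key drops out. Then M2 = (M1 ⊕ M2) ⊕ M1 over the first 8 bytes.
byte 0: (1f xor da) xor 6b = c5 xor 6b = ae
byte 1: (29 xor af) xor 65 = 86 xor 65 = e3
byte 2: (eb xor cf) xor 72 = 24 xor 72 = 56
byte 3: (9b xor ba) xor 6e = 21 xor 6e = 4f
byte 4: (98 xor 17) xor 65 = 8f xor 65 = ea
byte 5: (a3 xor 99) xor 6c = 3a xor 6c = 56
byte 6: (3a xor 37) xor 20 = 0d xor 20 = 2d
byte 7: (ba xor c2) xor 6d = 78 xor 6d = 15

10101110 11100011 01010110 01001111 11101010 01010110 00101101 00010101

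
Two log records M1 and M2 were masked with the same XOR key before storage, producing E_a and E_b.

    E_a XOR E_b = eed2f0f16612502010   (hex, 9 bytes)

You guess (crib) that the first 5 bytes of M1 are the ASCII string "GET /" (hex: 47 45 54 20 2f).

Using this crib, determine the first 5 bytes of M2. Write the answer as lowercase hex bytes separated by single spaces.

a9 97 a4 d1 49

Since E_a ⊕ E_b = M1 ⊕ M2, XORing with the guessed M1 bytes yields the corresponding M2 bytes: M2 = (E_a ⊕ E_b) ⊕ M1.
11101110 ^ 01000111 = 10101001
11010010 ^ 01000101 = 10010111
11110000 ^ 01010100 = 10100100
11110001 ^ 00100000 = 11010001
01100110 ^ 00101111 = 01001001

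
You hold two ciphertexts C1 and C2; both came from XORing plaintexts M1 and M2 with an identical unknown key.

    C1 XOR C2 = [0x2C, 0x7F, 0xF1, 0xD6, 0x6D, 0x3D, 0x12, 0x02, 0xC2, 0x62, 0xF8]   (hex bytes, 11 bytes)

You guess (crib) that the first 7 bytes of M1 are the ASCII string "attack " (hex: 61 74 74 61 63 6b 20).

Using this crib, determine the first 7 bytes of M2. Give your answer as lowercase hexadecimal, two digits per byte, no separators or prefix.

Since C1 ⊕ C2 = M1 ⊕ M2, XORing with the guessed M1 bytes yields the corresponding M2 bytes: M2 = (C1 ⊕ C2) ⊕ M1.
byte 0: 2c xor 61 = 4d
byte 1: 7f xor 74 = 0b
byte 2: f1 xor 74 = 85
byte 3: d6 xor 61 = b7
byte 4: 6d xor 63 = 0e
byte 5: 3d xor 6b = 56
byte 6: 12 xor 20 = 32

4d0b85b70e5632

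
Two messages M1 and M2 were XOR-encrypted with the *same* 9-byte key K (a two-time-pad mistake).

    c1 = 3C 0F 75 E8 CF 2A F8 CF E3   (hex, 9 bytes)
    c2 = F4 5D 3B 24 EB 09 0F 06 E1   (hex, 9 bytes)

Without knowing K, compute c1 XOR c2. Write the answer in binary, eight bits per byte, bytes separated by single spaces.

11001000 01010010 01001110 11001100 00100100 00100011 11110111 11001001 00000010

c1 ⊕ c2 = (M1 ⊕ K) ⊕ (M2 ⊕ K) = M1 ⊕ M2 — the shared key cancels under XOR.
3c xor f4 = c8
0f xor 5d = 52
75 xor 3b = 4e
e8 xor 24 = cc
cf xor eb = 24
2a xor 09 = 23
f8 xor 0f = f7
cf xor 06 = c9
e3 xor e1 = 02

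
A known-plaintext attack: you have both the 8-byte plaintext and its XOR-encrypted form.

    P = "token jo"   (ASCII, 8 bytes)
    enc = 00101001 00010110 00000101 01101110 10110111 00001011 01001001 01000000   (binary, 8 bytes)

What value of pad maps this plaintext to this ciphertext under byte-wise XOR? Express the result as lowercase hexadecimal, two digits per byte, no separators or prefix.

5d796e0bd92b232f

Since enc = P ⊕ pad, XORing both sides with P gives pad = P ⊕ enc.
116 ^  41 =  93
111 ^  22 = 121
107 ^   5 = 110
101 ^ 110 =  11
110 ^ 183 = 217
 32 ^  11 =  43
106 ^  73 =  35
111 ^  64 =  47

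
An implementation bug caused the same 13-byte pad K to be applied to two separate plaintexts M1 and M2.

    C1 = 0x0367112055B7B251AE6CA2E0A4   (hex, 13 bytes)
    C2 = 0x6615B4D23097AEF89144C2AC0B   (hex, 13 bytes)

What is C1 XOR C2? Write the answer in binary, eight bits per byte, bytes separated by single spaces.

C1 ⊕ C2 = (M1 ⊕ K) ⊕ (M2 ⊕ K) = M1 ⊕ M2 — the shared key cancels under XOR.
byte 0: 03 ⊕ 66 = 65
byte 1: 67 ⊕ 15 = 72
byte 2: 11 ⊕ b4 = a5
byte 3: 20 ⊕ d2 = f2
byte 4: 55 ⊕ 30 = 65
byte 5: b7 ⊕ 97 = 20
byte 6: b2 ⊕ ae = 1c
byte 7: 51 ⊕ f8 = a9
byte 8: ae ⊕ 91 = 3f
byte 9: 6c ⊕ 44 = 28
byte 10: a2 ⊕ c2 = 60
byte 11: e0 ⊕ ac = 4c
byte 12: a4 ⊕ 0b = af

01100101 01110010 10100101 11110010 01100101 00100000 00011100 10101001 00111111 00101000 01100000 01001100 10101111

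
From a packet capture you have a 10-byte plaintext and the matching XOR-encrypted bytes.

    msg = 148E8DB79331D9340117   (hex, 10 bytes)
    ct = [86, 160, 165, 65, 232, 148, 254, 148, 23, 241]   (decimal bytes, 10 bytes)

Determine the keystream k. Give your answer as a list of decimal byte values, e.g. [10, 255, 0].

[66, 46, 40, 246, 123, 165, 39, 160, 22, 230]

Since ct = msg ⊕ k, XORing both sides with msg gives k = msg ⊕ ct.
14 ⊕ 56 = 42
8e ⊕ a0 = 2e
8d ⊕ a5 = 28
b7 ⊕ 41 = f6
93 ⊕ e8 = 7b
31 ⊕ 94 = a5
d9 ⊕ fe = 27
34 ⊕ 94 = a0
01 ⊕ 17 = 16
17 ⊕ f1 = e6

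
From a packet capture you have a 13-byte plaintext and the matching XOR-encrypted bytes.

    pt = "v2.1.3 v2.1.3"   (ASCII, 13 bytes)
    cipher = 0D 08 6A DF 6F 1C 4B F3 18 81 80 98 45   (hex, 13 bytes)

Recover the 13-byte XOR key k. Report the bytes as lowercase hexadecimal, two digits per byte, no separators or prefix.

Since cipher = pt ⊕ k, XORing both sides with pt gives k = pt ⊕ cipher.
118 ⊕  13 = 123
 50 ⊕   8 =  58
 46 ⊕ 106 =  68
 49 ⊕ 223 = 238
 46 ⊕ 111 =  65
 51 ⊕  28 =  47
 32 ⊕  75 = 107
118 ⊕ 243 = 133
 50 ⊕  24 =  42
 46 ⊕ 129 = 175
 49 ⊕ 128 = 177
 46 ⊕ 152 = 182
 51 ⊕  69 = 118

7b3a44ee412f6b852aafb1b676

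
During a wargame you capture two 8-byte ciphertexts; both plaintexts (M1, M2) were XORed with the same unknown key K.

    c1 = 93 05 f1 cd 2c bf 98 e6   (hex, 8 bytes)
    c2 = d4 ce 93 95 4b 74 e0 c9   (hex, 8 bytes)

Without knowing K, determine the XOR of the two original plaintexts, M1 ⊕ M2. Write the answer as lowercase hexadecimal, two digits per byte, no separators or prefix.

47cb625867cb782f

c1 ⊕ c2 = (M1 ⊕ K) ⊕ (M2 ⊕ K) = M1 ⊕ M2 — the shared key cancels under XOR.
147 XOR 212 =  71
  5 XOR 206 = 203
241 XOR 147 =  98
205 XOR 149 =  88
 44 XOR  75 = 103
191 XOR 116 = 203
152 XOR 224 = 120
230 XOR 201 =  47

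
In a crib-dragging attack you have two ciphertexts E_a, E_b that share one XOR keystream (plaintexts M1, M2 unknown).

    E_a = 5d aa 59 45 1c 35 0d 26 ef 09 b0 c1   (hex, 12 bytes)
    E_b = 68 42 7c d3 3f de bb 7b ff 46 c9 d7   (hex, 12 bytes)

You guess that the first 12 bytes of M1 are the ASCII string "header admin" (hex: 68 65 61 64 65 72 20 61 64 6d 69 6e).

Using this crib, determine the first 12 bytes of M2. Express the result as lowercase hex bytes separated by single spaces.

5d 8d 44 f2 46 99 96 3c 74 22 10 78

First, E_a ⊕ E_b = (M1 ⊕ K) ⊕ (M2 ⊕ K) = M1 ⊕ M2, so the key drops out. Then M2 = (M1 ⊕ M2) ⊕ M1 over the first 12 bytes.
byte 0: (5d ⊕ 68) ⊕ 68 = 35 ⊕ 68 = 5d
byte 1: (aa ⊕ 42) ⊕ 65 = e8 ⊕ 65 = 8d
byte 2: (59 ⊕ 7c) ⊕ 61 = 25 ⊕ 61 = 44
byte 3: (45 ⊕ d3) ⊕ 64 = 96 ⊕ 64 = f2
byte 4: (1c ⊕ 3f) ⊕ 65 = 23 ⊕ 65 = 46
byte 5: (35 ⊕ de) ⊕ 72 = eb ⊕ 72 = 99
byte 6: (0d ⊕ bb) ⊕ 20 = b6 ⊕ 20 = 96
byte 7: (26 ⊕ 7b) ⊕ 61 = 5d ⊕ 61 = 3c
byte 8: (ef ⊕ ff) ⊕ 64 = 10 ⊕ 64 = 74
byte 9: (09 ⊕ 46) ⊕ 6d = 4f ⊕ 6d = 22
byte 10: (b0 ⊕ c9) ⊕ 69 = 79 ⊕ 69 = 10
byte 11: (c1 ⊕ d7) ⊕ 6e = 16 ⊕ 6e = 78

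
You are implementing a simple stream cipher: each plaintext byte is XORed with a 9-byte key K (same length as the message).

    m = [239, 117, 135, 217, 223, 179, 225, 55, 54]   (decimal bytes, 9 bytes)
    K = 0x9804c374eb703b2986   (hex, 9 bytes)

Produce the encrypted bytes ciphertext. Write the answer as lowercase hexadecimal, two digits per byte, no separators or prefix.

777144ad34c3da1eb0

XOR is its own inverse, so applying the key byte-wise gives the result directly.
ef XOR 98 = 77
75 XOR 04 = 71
87 XOR c3 = 44
d9 XOR 74 = ad
df XOR eb = 34
b3 XOR 70 = c3
e1 XOR 3b = da
37 XOR 29 = 1e
36 XOR 86 = b0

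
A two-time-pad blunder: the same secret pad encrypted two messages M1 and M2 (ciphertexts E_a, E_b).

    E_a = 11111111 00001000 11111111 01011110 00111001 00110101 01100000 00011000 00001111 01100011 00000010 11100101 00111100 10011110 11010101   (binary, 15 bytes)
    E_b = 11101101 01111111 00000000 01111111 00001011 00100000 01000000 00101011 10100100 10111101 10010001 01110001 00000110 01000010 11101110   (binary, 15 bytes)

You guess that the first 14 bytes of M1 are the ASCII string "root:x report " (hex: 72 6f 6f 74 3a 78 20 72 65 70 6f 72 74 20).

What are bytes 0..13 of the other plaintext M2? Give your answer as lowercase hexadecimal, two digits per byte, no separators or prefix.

First, E_a ⊕ E_b = (M1 ⊕ K) ⊕ (M2 ⊕ K) = M1 ⊕ M2, so the key drops out. Then M2 = (M1 ⊕ M2) ⊕ M1 over the first 14 bytes.
byte 0: (ff ⊕ ed) ⊕ 72 = 12 ⊕ 72 = 60
byte 1: (08 ⊕ 7f) ⊕ 6f = 77 ⊕ 6f = 18
byte 2: (ff ⊕ 00) ⊕ 6f = ff ⊕ 6f = 90
byte 3: (5e ⊕ 7f) ⊕ 74 = 21 ⊕ 74 = 55
byte 4: (39 ⊕ 0b) ⊕ 3a = 32 ⊕ 3a = 08
byte 5: (35 ⊕ 20) ⊕ 78 = 15 ⊕ 78 = 6d
byte 6: (60 ⊕ 40) ⊕ 20 = 20 ⊕ 20 = 00
byte 7: (18 ⊕ 2b) ⊕ 72 = 33 ⊕ 72 = 41
byte 8: (0f ⊕ a4) ⊕ 65 = ab ⊕ 65 = ce
byte 9: (63 ⊕ bd) ⊕ 70 = de ⊕ 70 = ae
byte 10: (02 ⊕ 91) ⊕ 6f = 93 ⊕ 6f = fc
byte 11: (e5 ⊕ 71) ⊕ 72 = 94 ⊕ 72 = e6
byte 12: (3c ⊕ 06) ⊕ 74 = 3a ⊕ 74 = 4e
byte 13: (9e ⊕ 42) ⊕ 20 = dc ⊕ 20 = fc

60189055086d0041ceaefce64efc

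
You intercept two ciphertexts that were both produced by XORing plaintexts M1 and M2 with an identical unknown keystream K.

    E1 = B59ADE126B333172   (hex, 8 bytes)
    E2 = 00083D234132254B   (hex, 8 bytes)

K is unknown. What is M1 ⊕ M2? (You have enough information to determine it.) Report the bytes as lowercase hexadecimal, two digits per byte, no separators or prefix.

b592e3312a011439

E1 ⊕ E2 = (M1 ⊕ K) ⊕ (M2 ⊕ K) = M1 ⊕ M2 — the shared key cancels under XOR.
byte 0: b5 ^ 00 = b5
byte 1: 9a ^ 08 = 92
byte 2: de ^ 3d = e3
byte 3: 12 ^ 23 = 31
byte 4: 6b ^ 41 = 2a
byte 5: 33 ^ 32 = 01
byte 6: 31 ^ 25 = 14
byte 7: 72 ^ 4b = 39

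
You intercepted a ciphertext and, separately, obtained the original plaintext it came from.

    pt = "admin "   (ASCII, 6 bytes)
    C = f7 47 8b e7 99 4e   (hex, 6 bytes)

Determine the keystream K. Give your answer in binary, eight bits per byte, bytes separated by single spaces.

Since C = pt ⊕ K, XORing both sides with pt gives K = pt ⊕ C.
61 ^ f7 = 96
64 ^ 47 = 23
6d ^ 8b = e6
69 ^ e7 = 8e
6e ^ 99 = f7
20 ^ 4e = 6e

10010110 00100011 11100110 10001110 11110111 01101110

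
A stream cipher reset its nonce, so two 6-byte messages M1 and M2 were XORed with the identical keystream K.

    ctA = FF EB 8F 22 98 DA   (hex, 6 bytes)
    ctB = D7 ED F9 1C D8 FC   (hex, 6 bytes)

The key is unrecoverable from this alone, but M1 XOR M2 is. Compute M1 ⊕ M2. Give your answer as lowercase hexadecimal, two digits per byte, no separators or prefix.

2806763e4026

ctA ⊕ ctB = (M1 ⊕ K) ⊕ (M2 ⊕ K) = M1 ⊕ M2 — the shared key cancels under XOR.
255 ^ 215 =  40
235 ^ 237 =   6
143 ^ 249 = 118
 34 ^  28 =  62
152 ^ 216 =  64
218 ^ 252 =  38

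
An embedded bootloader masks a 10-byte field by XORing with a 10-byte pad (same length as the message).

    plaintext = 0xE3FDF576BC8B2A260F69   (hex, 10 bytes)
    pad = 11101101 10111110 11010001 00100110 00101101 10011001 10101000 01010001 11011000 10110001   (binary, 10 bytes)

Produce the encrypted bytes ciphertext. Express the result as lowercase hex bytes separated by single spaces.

0e 43 24 50 91 12 82 77 d7 d8

XOR is its own inverse, so applying the key byte-wise gives the result directly.
byte 0: e3 ⊕ ed = 0e
byte 1: fd ⊕ be = 43
byte 2: f5 ⊕ d1 = 24
byte 3: 76 ⊕ 26 = 50
byte 4: bc ⊕ 2d = 91
byte 5: 8b ⊕ 99 = 12
byte 6: 2a ⊕ a8 = 82
byte 7: 26 ⊕ 51 = 77
byte 8: 0f ⊕ d8 = d7
byte 9: 69 ⊕ b1 = d8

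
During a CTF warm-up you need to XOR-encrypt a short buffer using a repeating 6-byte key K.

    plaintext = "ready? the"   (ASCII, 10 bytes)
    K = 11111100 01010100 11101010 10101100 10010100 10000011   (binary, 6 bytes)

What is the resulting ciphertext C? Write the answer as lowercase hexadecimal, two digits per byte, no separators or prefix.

8e318bc8edbcdc2082c9

The 6-byte key repeats, so the effective keystream is fc 54 ea ac 94 83 fc 54 ea ac.
byte 0: 72 XOR fc = 8e
byte 1: 65 XOR 54 = 31
byte 2: 61 XOR ea = 8b
byte 3: 64 XOR ac = c8
byte 4: 79 XOR 94 = ed
byte 5: 3f XOR 83 = bc
byte 6: 20 XOR fc = dc
byte 7: 74 XOR 54 = 20
byte 8: 68 XOR ea = 82
byte 9: 65 XOR ac = c9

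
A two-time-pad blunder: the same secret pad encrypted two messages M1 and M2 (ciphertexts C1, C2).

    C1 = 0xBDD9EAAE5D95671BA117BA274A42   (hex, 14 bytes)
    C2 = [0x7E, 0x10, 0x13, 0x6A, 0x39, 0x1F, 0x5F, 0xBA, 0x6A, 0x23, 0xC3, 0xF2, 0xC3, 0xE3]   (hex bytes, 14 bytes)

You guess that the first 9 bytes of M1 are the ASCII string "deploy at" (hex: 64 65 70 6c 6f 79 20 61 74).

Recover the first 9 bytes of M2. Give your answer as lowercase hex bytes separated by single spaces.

First, C1 ⊕ C2 = (M1 ⊕ K) ⊕ (M2 ⊕ K) = M1 ⊕ M2, so the key drops out. Then M2 = (M1 ⊕ M2) ⊕ M1 over the first 9 bytes.
byte 0: (bd xor 7e) xor 64 = c3 xor 64 = a7
byte 1: (d9 xor 10) xor 65 = c9 xor 65 = ac
byte 2: (ea xor 13) xor 70 = f9 xor 70 = 89
byte 3: (ae xor 6a) xor 6c = c4 xor 6c = a8
byte 4: (5d xor 39) xor 6f = 64 xor 6f = 0b
byte 5: (95 xor 1f) xor 79 = 8a xor 79 = f3
byte 6: (67 xor 5f) xor 20 = 38 xor 20 = 18
byte 7: (1b xor ba) xor 61 = a1 xor 61 = c0
byte 8: (a1 xor 6a) xor 74 = cb xor 74 = bf

a7 ac 89 a8 0b f3 18 c0 bf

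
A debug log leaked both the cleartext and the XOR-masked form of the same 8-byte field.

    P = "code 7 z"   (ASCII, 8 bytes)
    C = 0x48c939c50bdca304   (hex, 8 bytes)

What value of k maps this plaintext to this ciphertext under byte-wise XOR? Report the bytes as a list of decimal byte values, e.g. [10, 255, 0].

Since C = P ⊕ k, XORing both sides with P gives k = P ⊕ C.
63 ^ 48 = 2b
6f ^ c9 = a6
64 ^ 39 = 5d
65 ^ c5 = a0
20 ^ 0b = 2b
37 ^ dc = eb
20 ^ a3 = 83
7a ^ 04 = 7e

[43, 166, 93, 160, 43, 235, 131, 126]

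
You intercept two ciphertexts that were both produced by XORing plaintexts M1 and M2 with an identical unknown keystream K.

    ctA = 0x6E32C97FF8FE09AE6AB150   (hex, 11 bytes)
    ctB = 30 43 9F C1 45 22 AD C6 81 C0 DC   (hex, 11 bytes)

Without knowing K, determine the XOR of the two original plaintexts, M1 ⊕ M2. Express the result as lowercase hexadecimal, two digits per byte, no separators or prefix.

5e7156bebddca468eb718c

ctA ⊕ ctB = (M1 ⊕ K) ⊕ (M2 ⊕ K) = M1 ⊕ M2 — the shared key cancels under XOR.
110 xor  48 =  94
 50 xor  67 = 113
201 xor 159 =  86
127 xor 193 = 190
248 xor  69 = 189
254 xor  34 = 220
  9 xor 173 = 164
174 xor 198 = 104
106 xor 129 = 235
177 xor 192 = 113
 80 xor 220 = 140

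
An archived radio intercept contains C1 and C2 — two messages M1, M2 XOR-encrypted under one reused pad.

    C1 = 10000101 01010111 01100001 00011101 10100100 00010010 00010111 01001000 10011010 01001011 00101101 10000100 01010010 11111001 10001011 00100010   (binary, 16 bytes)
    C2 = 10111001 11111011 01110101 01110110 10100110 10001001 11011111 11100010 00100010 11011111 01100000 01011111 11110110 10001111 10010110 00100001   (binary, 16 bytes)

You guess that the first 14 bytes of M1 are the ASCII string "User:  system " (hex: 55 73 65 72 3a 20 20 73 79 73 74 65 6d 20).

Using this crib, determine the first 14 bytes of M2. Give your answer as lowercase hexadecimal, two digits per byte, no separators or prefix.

69df711938bbe8d9c1e739bec956

First, C1 ⊕ C2 = (M1 ⊕ K) ⊕ (M2 ⊕ K) = M1 ⊕ M2, so the key drops out. Then M2 = (M1 ⊕ M2) ⊕ M1 over the first 14 bytes.
byte 0: (85 ⊕ b9) ⊕ 55 = 3c ⊕ 55 = 69
byte 1: (57 ⊕ fb) ⊕ 73 = ac ⊕ 73 = df
byte 2: (61 ⊕ 75) ⊕ 65 = 14 ⊕ 65 = 71
byte 3: (1d ⊕ 76) ⊕ 72 = 6b ⊕ 72 = 19
byte 4: (a4 ⊕ a6) ⊕ 3a = 02 ⊕ 3a = 38
byte 5: (12 ⊕ 89) ⊕ 20 = 9b ⊕ 20 = bb
byte 6: (17 ⊕ df) ⊕ 20 = c8 ⊕ 20 = e8
byte 7: (48 ⊕ e2) ⊕ 73 = aa ⊕ 73 = d9
byte 8: (9a ⊕ 22) ⊕ 79 = b8 ⊕ 79 = c1
byte 9: (4b ⊕ df) ⊕ 73 = 94 ⊕ 73 = e7
byte 10: (2d ⊕ 60) ⊕ 74 = 4d ⊕ 74 = 39
byte 11: (84 ⊕ 5f) ⊕ 65 = db ⊕ 65 = be
byte 12: (52 ⊕ f6) ⊕ 6d = a4 ⊕ 6d = c9
byte 13: (f9 ⊕ 8f) ⊕ 20 = 76 ⊕ 20 = 56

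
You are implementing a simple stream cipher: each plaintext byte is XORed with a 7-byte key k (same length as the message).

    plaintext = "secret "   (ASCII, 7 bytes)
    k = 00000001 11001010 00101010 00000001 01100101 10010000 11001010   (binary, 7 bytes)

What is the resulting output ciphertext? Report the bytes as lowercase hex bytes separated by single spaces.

XOR is its own inverse, so applying the key byte-wise gives the result directly.
byte 0: 73 ^ 01 = 72
byte 1: 65 ^ ca = af
byte 2: 63 ^ 2a = 49
byte 3: 72 ^ 01 = 73
byte 4: 65 ^ 65 = 00
byte 5: 74 ^ 90 = e4
byte 6: 20 ^ ca = ea

72 af 49 73 00 e4 ea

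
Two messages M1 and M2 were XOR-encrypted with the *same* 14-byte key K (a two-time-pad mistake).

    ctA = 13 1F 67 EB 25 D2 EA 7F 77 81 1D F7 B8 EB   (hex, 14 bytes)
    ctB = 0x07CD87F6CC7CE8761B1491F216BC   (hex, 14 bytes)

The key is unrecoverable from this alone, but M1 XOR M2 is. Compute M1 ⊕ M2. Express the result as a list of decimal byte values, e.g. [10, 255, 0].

ctA ⊕ ctB = (M1 ⊕ K) ⊕ (M2 ⊕ K) = M1 ⊕ M2 — the shared key cancels under XOR.
00010011 ^ 00000111 = 00010100
00011111 ^ 11001101 = 11010010
01100111 ^ 10000111 = 11100000
11101011 ^ 11110110 = 00011101
00100101 ^ 11001100 = 11101001
11010010 ^ 01111100 = 10101110
11101010 ^ 11101000 = 00000010
01111111 ^ 01110110 = 00001001
01110111 ^ 00011011 = 01101100
10000001 ^ 00010100 = 10010101
00011101 ^ 10010001 = 10001100
11110111 ^ 11110010 = 00000101
10111000 ^ 00010110 = 10101110
11101011 ^ 10111100 = 01010111

[20, 210, 224, 29, 233, 174, 2, 9, 108, 149, 140, 5, 174, 87]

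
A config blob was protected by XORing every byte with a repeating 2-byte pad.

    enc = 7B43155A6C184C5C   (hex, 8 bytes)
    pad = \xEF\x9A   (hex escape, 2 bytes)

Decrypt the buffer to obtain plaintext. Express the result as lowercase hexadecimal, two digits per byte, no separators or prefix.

The 2-byte key repeats, so the effective keystream is ef 9a ef 9a ef 9a ef 9a.
byte 0: 123 xor 239 = 148
byte 1:  67 xor 154 = 217
byte 2:  21 xor 239 = 250
byte 3:  90 xor 154 = 192
byte 4: 108 xor 239 = 131
byte 5:  24 xor 154 = 130
byte 6:  76 xor 239 = 163
byte 7:  92 xor 154 = 198

94d9fac08382a3c6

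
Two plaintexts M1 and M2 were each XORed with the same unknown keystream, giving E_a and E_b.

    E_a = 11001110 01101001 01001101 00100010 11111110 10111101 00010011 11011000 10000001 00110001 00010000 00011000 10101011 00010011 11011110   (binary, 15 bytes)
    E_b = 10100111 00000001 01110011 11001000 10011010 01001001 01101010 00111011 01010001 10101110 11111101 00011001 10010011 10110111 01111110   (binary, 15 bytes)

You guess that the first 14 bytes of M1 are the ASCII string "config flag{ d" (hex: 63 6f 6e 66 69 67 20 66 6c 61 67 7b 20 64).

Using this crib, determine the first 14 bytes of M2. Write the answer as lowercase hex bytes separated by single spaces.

0a 07 50 8c 0d 93 59 85 bc fe 8a 7a 18 c0

First, E_a ⊕ E_b = (M1 ⊕ K) ⊕ (M2 ⊕ K) = M1 ⊕ M2, so the key drops out. Then M2 = (M1 ⊕ M2) ⊕ M1 over the first 14 bytes.
byte 0: (ce XOR a7) XOR 63 = 69 XOR 63 = 0a
byte 1: (69 XOR 01) XOR 6f = 68 XOR 6f = 07
byte 2: (4d XOR 73) XOR 6e = 3e XOR 6e = 50
byte 3: (22 XOR c8) XOR 66 = ea XOR 66 = 8c
byte 4: (fe XOR 9a) XOR 69 = 64 XOR 69 = 0d
byte 5: (bd XOR 49) XOR 67 = f4 XOR 67 = 93
byte 6: (13 XOR 6a) XOR 20 = 79 XOR 20 = 59
byte 7: (d8 XOR 3b) XOR 66 = e3 XOR 66 = 85
byte 8: (81 XOR 51) XOR 6c = d0 XOR 6c = bc
byte 9: (31 XOR ae) XOR 61 = 9f XOR 61 = fe
byte 10: (10 XOR fd) XOR 67 = ed XOR 67 = 8a
byte 11: (18 XOR 19) XOR 7b = 01 XOR 7b = 7a
byte 12: (ab XOR 93) XOR 20 = 38 XOR 20 = 18
byte 13: (13 XOR b7) XOR 64 = a4 XOR 64 = c0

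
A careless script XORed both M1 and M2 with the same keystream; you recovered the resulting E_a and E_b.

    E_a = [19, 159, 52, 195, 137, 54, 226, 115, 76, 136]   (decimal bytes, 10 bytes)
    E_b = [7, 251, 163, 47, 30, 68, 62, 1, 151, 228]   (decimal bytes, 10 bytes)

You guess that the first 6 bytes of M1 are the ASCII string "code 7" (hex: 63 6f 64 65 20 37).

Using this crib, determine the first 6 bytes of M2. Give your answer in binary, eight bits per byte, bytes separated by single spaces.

01110111 00001011 11110011 10001001 10110111 01000101

First, E_a ⊕ E_b = (M1 ⊕ K) ⊕ (M2 ⊕ K) = M1 ⊕ M2, so the key drops out. Then M2 = (M1 ⊕ M2) ⊕ M1 over the first 6 bytes.
byte 0: (13 xor 07) xor 63 = 14 xor 63 = 77
byte 1: (9f xor fb) xor 6f = 64 xor 6f = 0b
byte 2: (34 xor a3) xor 64 = 97 xor 64 = f3
byte 3: (c3 xor 2f) xor 65 = ec xor 65 = 89
byte 4: (89 xor 1e) xor 20 = 97 xor 20 = b7
byte 5: (36 xor 44) xor 37 = 72 xor 37 = 45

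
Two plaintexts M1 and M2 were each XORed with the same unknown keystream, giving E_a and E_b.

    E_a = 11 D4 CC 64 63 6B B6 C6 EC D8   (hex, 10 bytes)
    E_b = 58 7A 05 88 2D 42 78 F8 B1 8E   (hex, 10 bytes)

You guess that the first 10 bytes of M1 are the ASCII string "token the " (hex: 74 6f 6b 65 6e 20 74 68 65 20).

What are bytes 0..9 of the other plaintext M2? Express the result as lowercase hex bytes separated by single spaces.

First, E_a ⊕ E_b = (M1 ⊕ K) ⊕ (M2 ⊕ K) = M1 ⊕ M2, so the key drops out. Then M2 = (M1 ⊕ M2) ⊕ M1 over the first 10 bytes.
byte 0: (11 xor 58) xor 74 = 49 xor 74 = 3d
byte 1: (d4 xor 7a) xor 6f = ae xor 6f = c1
byte 2: (cc xor 05) xor 6b = c9 xor 6b = a2
byte 3: (64 xor 88) xor 65 = ec xor 65 = 89
byte 4: (63 xor 2d) xor 6e = 4e xor 6e = 20
byte 5: (6b xor 42) xor 20 = 29 xor 20 = 09
byte 6: (b6 xor 78) xor 74 = ce xor 74 = ba
byte 7: (c6 xor f8) xor 68 = 3e xor 68 = 56
byte 8: (ec xor b1) xor 65 = 5d xor 65 = 38
byte 9: (d8 xor 8e) xor 20 = 56 xor 20 = 76

3d c1 a2 89 20 09 ba 56 38 76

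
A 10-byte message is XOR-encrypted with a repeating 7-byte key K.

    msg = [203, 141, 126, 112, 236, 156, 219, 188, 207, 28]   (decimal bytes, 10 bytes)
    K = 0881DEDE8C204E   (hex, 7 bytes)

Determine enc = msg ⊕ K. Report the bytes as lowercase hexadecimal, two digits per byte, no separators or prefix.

c30ca0ae60bc95b44ec2

The 7-byte key repeats, so the effective keystream is 08 81 de de 8c 20 4e 08 81 de.
byte 0: cb ⊕ 08 = c3
byte 1: 8d ⊕ 81 = 0c
byte 2: 7e ⊕ de = a0
byte 3: 70 ⊕ de = ae
byte 4: ec ⊕ 8c = 60
byte 5: 9c ⊕ 20 = bc
byte 6: db ⊕ 4e = 95
byte 7: bc ⊕ 08 = b4
byte 8: cf ⊕ 81 = 4e
byte 9: 1c ⊕ de = c2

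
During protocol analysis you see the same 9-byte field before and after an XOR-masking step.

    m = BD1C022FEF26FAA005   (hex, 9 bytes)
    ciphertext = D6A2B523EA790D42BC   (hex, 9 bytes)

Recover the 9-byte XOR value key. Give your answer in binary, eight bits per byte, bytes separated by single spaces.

01101011 10111110 10110111 00001100 00000101 01011111 11110111 11100010 10111001

Since ciphertext = m ⊕ key, XORing both sides with m gives key = m ⊕ ciphertext.
byte 0: bd xor d6 = 6b
byte 1: 1c xor a2 = be
byte 2: 02 xor b5 = b7
byte 3: 2f xor 23 = 0c
byte 4: ef xor ea = 05
byte 5: 26 xor 79 = 5f
byte 6: fa xor 0d = f7
byte 7: a0 xor 42 = e2
byte 8: 05 xor bc = b9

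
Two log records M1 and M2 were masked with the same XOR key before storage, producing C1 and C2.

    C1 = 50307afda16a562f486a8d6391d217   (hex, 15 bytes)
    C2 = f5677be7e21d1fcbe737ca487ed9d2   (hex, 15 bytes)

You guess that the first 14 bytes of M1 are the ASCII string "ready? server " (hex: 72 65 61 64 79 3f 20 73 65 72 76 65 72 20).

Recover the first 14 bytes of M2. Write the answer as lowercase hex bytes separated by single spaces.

First, C1 ⊕ C2 = (M1 ⊕ K) ⊕ (M2 ⊕ K) = M1 ⊕ M2, so the key drops out. Then M2 = (M1 ⊕ M2) ⊕ M1 over the first 14 bytes.
byte 0: (50 xor f5) xor 72 = a5 xor 72 = d7
byte 1: (30 xor 67) xor 65 = 57 xor 65 = 32
byte 2: (7a xor 7b) xor 61 = 01 xor 61 = 60
byte 3: (fd xor e7) xor 64 = 1a xor 64 = 7e
byte 4: (a1 xor e2) xor 79 = 43 xor 79 = 3a
byte 5: (6a xor 1d) xor 3f = 77 xor 3f = 48
byte 6: (56 xor 1f) xor 20 = 49 xor 20 = 69
byte 7: (2f xor cb) xor 73 = e4 xor 73 = 97
byte 8: (48 xor e7) xor 65 = af xor 65 = ca
byte 9: (6a xor 37) xor 72 = 5d xor 72 = 2f
byte 10: (8d xor ca) xor 76 = 47 xor 76 = 31
byte 11: (63 xor 48) xor 65 = 2b xor 65 = 4e
byte 12: (91 xor 7e) xor 72 = ef xor 72 = 9d
byte 13: (d2 xor d9) xor 20 = 0b xor 20 = 2b

d7 32 60 7e 3a 48 69 97 ca 2f 31 4e 9d 2b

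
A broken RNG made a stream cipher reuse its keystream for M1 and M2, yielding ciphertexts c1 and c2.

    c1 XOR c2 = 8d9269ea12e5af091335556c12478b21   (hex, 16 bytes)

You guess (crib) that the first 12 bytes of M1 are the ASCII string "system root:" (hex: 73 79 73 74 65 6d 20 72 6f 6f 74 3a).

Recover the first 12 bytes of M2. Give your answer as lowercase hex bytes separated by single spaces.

Since c1 ⊕ c2 = M1 ⊕ M2, XORing with the guessed M1 bytes yields the corresponding M2 bytes: M2 = (c1 ⊕ c2) ⊕ M1.
8d xor 73 = fe
92 xor 79 = eb
69 xor 73 = 1a
ea xor 74 = 9e
12 xor 65 = 77
e5 xor 6d = 88
af xor 20 = 8f
09 xor 72 = 7b
13 xor 6f = 7c
35 xor 6f = 5a
55 xor 74 = 21
6c xor 3a = 56

fe eb 1a 9e 77 88 8f 7b 7c 5a 21 56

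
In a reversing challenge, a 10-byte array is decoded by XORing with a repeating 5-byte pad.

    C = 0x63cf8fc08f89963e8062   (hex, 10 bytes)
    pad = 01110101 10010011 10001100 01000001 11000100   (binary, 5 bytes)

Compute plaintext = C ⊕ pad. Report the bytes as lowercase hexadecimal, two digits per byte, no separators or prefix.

165c03814bfc05b2c1a6

The 5-byte key repeats, so the effective keystream is 75 93 8c 41 c4 75 93 8c 41 c4.
byte 0: 01100011 xor 01110101 = 00010110
byte 1: 11001111 xor 10010011 = 01011100
byte 2: 10001111 xor 10001100 = 00000011
byte 3: 11000000 xor 01000001 = 10000001
byte 4: 10001111 xor 11000100 = 01001011
byte 5: 10001001 xor 01110101 = 11111100
byte 6: 10010110 xor 10010011 = 00000101
byte 7: 00111110 xor 10001100 = 10110010
byte 8: 10000000 xor 01000001 = 11000001
byte 9: 01100010 xor 11000100 = 10100110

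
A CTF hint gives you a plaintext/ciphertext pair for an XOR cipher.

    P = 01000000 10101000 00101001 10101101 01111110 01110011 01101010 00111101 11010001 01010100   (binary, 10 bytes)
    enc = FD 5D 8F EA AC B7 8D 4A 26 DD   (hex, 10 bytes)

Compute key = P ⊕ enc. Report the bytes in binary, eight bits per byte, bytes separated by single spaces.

10111101 11110101 10100110 01000111 11010010 11000100 11100111 01110111 11110111 10001001

Since enc = P ⊕ key, XORing both sides with P gives key = P ⊕ enc.
40 XOR fd = bd
a8 XOR 5d = f5
29 XOR 8f = a6
ad XOR ea = 47
7e XOR ac = d2
73 XOR b7 = c4
6a XOR 8d = e7
3d XOR 4a = 77
d1 XOR 26 = f7
54 XOR dd = 89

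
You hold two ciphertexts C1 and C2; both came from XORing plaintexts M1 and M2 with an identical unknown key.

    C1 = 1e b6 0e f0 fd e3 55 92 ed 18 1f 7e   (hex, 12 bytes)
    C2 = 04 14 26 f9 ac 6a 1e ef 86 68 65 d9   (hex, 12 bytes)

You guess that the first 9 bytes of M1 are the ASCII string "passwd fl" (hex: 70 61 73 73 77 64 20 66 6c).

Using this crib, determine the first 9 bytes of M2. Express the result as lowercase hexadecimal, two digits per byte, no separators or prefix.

First, C1 ⊕ C2 = (M1 ⊕ K) ⊕ (M2 ⊕ K) = M1 ⊕ M2, so the key drops out. Then M2 = (M1 ⊕ M2) ⊕ M1 over the first 9 bytes.
byte 0: (1e xor 04) xor 70 = 1a xor 70 = 6a
byte 1: (b6 xor 14) xor 61 = a2 xor 61 = c3
byte 2: (0e xor 26) xor 73 = 28 xor 73 = 5b
byte 3: (f0 xor f9) xor 73 = 09 xor 73 = 7a
byte 4: (fd xor ac) xor 77 = 51 xor 77 = 26
byte 5: (e3 xor 6a) xor 64 = 89 xor 64 = ed
byte 6: (55 xor 1e) xor 20 = 4b xor 20 = 6b
byte 7: (92 xor ef) xor 66 = 7d xor 66 = 1b
byte 8: (ed xor 86) xor 6c = 6b xor 6c = 07

6ac35b7a26ed6b1b07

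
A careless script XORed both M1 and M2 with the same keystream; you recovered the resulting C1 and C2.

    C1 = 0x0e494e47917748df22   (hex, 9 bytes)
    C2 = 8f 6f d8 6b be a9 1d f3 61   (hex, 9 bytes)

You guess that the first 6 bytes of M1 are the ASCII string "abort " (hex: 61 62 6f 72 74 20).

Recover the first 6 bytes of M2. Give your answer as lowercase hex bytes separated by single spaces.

First, C1 ⊕ C2 = (M1 ⊕ K) ⊕ (M2 ⊕ K) = M1 ⊕ M2, so the key drops out. Then M2 = (M1 ⊕ M2) ⊕ M1 over the first 6 bytes.
byte 0: (0e XOR 8f) XOR 61 = 81 XOR 61 = e0
byte 1: (49 XOR 6f) XOR 62 = 26 XOR 62 = 44
byte 2: (4e XOR d8) XOR 6f = 96 XOR 6f = f9
byte 3: (47 XOR 6b) XOR 72 = 2c XOR 72 = 5e
byte 4: (91 XOR be) XOR 74 = 2f XOR 74 = 5b
byte 5: (77 XOR a9) XOR 20 = de XOR 20 = fe

e0 44 f9 5e 5b fe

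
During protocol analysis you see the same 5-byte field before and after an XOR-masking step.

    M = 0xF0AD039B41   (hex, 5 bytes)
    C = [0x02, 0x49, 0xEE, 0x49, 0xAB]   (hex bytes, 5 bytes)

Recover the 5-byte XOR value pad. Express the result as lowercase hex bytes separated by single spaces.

f2 e4 ed d2 ea

Since C = M ⊕ pad, XORing both sides with M gives pad = M ⊕ C.
11110000 XOR 00000010 = 11110010
10101101 XOR 01001001 = 11100100
00000011 XOR 11101110 = 11101101
10011011 XOR 01001001 = 11010010
01000001 XOR 10101011 = 11101010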